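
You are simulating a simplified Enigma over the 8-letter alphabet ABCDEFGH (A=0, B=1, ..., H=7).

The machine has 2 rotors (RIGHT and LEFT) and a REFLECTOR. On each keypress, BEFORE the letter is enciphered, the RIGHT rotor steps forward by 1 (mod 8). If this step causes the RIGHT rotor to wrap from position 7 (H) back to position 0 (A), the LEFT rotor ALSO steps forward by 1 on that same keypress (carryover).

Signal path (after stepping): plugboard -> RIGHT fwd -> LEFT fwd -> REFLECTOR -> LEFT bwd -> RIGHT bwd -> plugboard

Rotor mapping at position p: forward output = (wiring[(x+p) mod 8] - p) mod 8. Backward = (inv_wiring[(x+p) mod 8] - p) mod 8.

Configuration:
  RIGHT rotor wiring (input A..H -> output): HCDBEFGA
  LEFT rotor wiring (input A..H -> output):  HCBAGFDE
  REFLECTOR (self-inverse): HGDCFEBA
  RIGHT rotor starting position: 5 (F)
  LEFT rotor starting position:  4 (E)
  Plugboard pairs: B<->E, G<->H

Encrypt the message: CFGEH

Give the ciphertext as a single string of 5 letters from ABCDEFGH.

Answer: BAECB

Derivation:
Char 1 ('C'): step: R->6, L=4; C->plug->C->R->B->L->B->refl->G->L'->F->R'->E->plug->B
Char 2 ('F'): step: R->7, L=4; F->plug->F->R->F->L->G->refl->B->L'->B->R'->A->plug->A
Char 3 ('G'): step: R->0, L->5 (L advanced); G->plug->H->R->A->L->A->refl->H->L'->C->R'->B->plug->E
Char 4 ('E'): step: R->1, L=5; E->plug->B->R->C->L->H->refl->A->L'->A->R'->C->plug->C
Char 5 ('H'): step: R->2, L=5; H->plug->G->R->F->L->E->refl->F->L'->E->R'->E->plug->B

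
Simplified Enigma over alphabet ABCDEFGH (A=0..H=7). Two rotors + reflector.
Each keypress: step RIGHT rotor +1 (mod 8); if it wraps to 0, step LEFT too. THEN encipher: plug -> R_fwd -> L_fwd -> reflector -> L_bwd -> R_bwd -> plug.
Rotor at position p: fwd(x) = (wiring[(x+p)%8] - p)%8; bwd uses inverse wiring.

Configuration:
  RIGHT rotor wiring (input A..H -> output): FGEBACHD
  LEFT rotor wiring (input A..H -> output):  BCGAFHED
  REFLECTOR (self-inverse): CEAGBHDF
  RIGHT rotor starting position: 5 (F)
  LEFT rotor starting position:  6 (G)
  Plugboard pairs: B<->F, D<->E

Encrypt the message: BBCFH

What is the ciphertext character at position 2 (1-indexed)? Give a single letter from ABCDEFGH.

Char 1 ('B'): step: R->6, L=6; B->plug->F->R->D->L->E->refl->B->L'->H->R'->C->plug->C
Char 2 ('B'): step: R->7, L=6; B->plug->F->R->B->L->F->refl->H->L'->G->R'->B->plug->F

F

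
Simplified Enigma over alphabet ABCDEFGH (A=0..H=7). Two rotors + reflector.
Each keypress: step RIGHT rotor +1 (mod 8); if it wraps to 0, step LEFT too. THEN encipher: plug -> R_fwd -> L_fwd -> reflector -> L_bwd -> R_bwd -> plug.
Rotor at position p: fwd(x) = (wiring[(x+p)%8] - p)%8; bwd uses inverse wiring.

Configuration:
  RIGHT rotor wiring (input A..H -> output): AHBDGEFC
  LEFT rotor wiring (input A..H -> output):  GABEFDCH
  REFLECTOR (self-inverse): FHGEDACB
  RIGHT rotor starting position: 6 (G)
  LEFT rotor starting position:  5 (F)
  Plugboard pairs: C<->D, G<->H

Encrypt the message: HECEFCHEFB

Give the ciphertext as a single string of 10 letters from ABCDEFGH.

Char 1 ('H'): step: R->7, L=5; H->plug->G->R->F->L->E->refl->D->L'->E->R'->E->plug->E
Char 2 ('E'): step: R->0, L->6 (L advanced); E->plug->E->R->G->L->H->refl->B->L'->B->R'->C->plug->D
Char 3 ('C'): step: R->1, L=6; C->plug->D->R->F->L->G->refl->C->L'->D->R'->E->plug->E
Char 4 ('E'): step: R->2, L=6; E->plug->E->R->D->L->C->refl->G->L'->F->R'->H->plug->G
Char 5 ('F'): step: R->3, L=6; F->plug->F->R->F->L->G->refl->C->L'->D->R'->B->plug->B
Char 6 ('C'): step: R->4, L=6; C->plug->D->R->G->L->H->refl->B->L'->B->R'->C->plug->D
Char 7 ('H'): step: R->5, L=6; H->plug->G->R->G->L->H->refl->B->L'->B->R'->H->plug->G
Char 8 ('E'): step: R->6, L=6; E->plug->E->R->D->L->C->refl->G->L'->F->R'->F->plug->F
Char 9 ('F'): step: R->7, L=6; F->plug->F->R->H->L->F->refl->A->L'->C->R'->D->plug->C
Char 10 ('B'): step: R->0, L->7 (L advanced); B->plug->B->R->H->L->D->refl->E->L'->G->R'->E->plug->E

Answer: EDEGBDGFCE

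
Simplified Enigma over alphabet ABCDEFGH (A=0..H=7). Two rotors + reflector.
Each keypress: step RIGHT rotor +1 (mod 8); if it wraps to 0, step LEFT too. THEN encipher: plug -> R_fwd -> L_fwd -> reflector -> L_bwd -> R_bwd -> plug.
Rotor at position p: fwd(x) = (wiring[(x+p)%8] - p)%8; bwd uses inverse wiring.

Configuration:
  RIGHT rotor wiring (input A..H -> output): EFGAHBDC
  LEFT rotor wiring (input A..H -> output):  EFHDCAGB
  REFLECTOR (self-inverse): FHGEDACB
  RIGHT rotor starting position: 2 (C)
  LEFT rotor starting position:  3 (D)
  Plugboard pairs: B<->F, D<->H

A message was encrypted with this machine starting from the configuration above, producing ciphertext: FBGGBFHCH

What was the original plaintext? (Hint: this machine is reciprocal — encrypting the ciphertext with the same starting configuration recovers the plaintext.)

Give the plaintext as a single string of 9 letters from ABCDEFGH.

Char 1 ('F'): step: R->3, L=3; F->plug->B->R->E->L->G->refl->C->L'->G->R'->C->plug->C
Char 2 ('B'): step: R->4, L=3; B->plug->F->R->B->L->H->refl->B->L'->F->R'->B->plug->F
Char 3 ('G'): step: R->5, L=3; G->plug->G->R->D->L->D->refl->E->L'->H->R'->D->plug->H
Char 4 ('G'): step: R->6, L=3; G->plug->G->R->B->L->H->refl->B->L'->F->R'->A->plug->A
Char 5 ('B'): step: R->7, L=3; B->plug->F->R->A->L->A->refl->F->L'->C->R'->G->plug->G
Char 6 ('F'): step: R->0, L->4 (L advanced); F->plug->B->R->F->L->B->refl->H->L'->H->R'->E->plug->E
Char 7 ('H'): step: R->1, L=4; H->plug->D->R->G->L->D->refl->E->L'->B->R'->G->plug->G
Char 8 ('C'): step: R->2, L=4; C->plug->C->R->F->L->B->refl->H->L'->H->R'->D->plug->H
Char 9 ('H'): step: R->3, L=4; H->plug->D->R->A->L->G->refl->C->L'->C->R'->G->plug->G

Answer: CFHAGEGHG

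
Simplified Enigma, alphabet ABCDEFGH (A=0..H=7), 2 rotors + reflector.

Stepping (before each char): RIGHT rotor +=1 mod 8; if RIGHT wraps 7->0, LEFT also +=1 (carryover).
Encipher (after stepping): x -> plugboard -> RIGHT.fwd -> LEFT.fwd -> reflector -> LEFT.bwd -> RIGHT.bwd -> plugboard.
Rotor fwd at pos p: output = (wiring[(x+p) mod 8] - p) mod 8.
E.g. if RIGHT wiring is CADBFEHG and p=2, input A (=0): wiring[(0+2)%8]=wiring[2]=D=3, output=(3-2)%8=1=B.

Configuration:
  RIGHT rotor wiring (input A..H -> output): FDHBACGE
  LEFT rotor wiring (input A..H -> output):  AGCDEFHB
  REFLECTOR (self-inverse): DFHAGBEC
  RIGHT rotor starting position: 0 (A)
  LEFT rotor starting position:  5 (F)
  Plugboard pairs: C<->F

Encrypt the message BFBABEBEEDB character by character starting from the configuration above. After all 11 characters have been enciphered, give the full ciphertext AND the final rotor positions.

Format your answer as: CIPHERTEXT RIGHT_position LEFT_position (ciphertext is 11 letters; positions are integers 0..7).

Answer: ACHHFFEAGAG 3 6

Derivation:
Char 1 ('B'): step: R->1, L=5; B->plug->B->R->G->L->G->refl->E->L'->C->R'->A->plug->A
Char 2 ('F'): step: R->2, L=5; F->plug->C->R->G->L->G->refl->E->L'->C->R'->F->plug->C
Char 3 ('B'): step: R->3, L=5; B->plug->B->R->F->L->F->refl->B->L'->E->R'->H->plug->H
Char 4 ('A'): step: R->4, L=5; A->plug->A->R->E->L->B->refl->F->L'->F->R'->H->plug->H
Char 5 ('B'): step: R->5, L=5; B->plug->B->R->B->L->C->refl->H->L'->H->R'->C->plug->F
Char 6 ('E'): step: R->6, L=5; E->plug->E->R->B->L->C->refl->H->L'->H->R'->C->plug->F
Char 7 ('B'): step: R->7, L=5; B->plug->B->R->G->L->G->refl->E->L'->C->R'->E->plug->E
Char 8 ('E'): step: R->0, L->6 (L advanced); E->plug->E->R->A->L->B->refl->F->L'->F->R'->A->plug->A
Char 9 ('E'): step: R->1, L=6; E->plug->E->R->B->L->D->refl->A->L'->D->R'->G->plug->G
Char 10 ('D'): step: R->2, L=6; D->plug->D->R->A->L->B->refl->F->L'->F->R'->A->plug->A
Char 11 ('B'): step: R->3, L=6; B->plug->B->R->F->L->F->refl->B->L'->A->R'->G->plug->G
Final: ciphertext=ACHHFFEAGAG, RIGHT=3, LEFT=6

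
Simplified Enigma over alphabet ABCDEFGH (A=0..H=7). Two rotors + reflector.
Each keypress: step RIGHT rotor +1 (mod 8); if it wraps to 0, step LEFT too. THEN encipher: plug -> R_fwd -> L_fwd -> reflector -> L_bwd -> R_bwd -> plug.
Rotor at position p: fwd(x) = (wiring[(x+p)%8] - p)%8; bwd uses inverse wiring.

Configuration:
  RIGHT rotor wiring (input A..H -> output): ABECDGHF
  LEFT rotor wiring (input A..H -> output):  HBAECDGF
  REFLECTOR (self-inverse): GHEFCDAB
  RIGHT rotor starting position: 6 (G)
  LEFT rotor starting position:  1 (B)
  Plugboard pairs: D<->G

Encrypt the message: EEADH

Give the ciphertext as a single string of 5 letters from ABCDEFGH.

Char 1 ('E'): step: R->7, L=1; E->plug->E->R->D->L->B->refl->H->L'->B->R'->B->plug->B
Char 2 ('E'): step: R->0, L->2 (L advanced); E->plug->E->R->D->L->B->refl->H->L'->H->R'->G->plug->D
Char 3 ('A'): step: R->1, L=2; A->plug->A->R->A->L->G->refl->A->L'->C->R'->D->plug->G
Char 4 ('D'): step: R->2, L=2; D->plug->G->R->G->L->F->refl->D->L'->F->R'->E->plug->E
Char 5 ('H'): step: R->3, L=2; H->plug->H->R->B->L->C->refl->E->L'->E->R'->D->plug->G

Answer: BDGEG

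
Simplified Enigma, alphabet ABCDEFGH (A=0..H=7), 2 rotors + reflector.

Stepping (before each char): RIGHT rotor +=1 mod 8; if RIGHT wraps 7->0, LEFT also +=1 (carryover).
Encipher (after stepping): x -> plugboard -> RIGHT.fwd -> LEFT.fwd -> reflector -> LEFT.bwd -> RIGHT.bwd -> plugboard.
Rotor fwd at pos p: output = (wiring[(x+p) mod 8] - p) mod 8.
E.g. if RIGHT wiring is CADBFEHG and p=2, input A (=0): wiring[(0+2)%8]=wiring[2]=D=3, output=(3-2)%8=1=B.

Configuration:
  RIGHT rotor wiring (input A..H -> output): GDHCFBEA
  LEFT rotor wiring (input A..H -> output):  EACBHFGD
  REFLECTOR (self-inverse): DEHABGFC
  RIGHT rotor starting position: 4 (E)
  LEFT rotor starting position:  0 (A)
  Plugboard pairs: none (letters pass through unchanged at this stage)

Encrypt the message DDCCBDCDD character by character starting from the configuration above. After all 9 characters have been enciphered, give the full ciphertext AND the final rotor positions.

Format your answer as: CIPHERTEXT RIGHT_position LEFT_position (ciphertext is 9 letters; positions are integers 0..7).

Char 1 ('D'): step: R->5, L=0; D->plug->D->R->B->L->A->refl->D->L'->H->R'->B->plug->B
Char 2 ('D'): step: R->6, L=0; D->plug->D->R->F->L->F->refl->G->L'->G->R'->A->plug->A
Char 3 ('C'): step: R->7, L=0; C->plug->C->R->E->L->H->refl->C->L'->C->R'->G->plug->G
Char 4 ('C'): step: R->0, L->1 (L advanced); C->plug->C->R->H->L->D->refl->A->L'->C->R'->D->plug->D
Char 5 ('B'): step: R->1, L=1; B->plug->B->R->G->L->C->refl->H->L'->A->R'->E->plug->E
Char 6 ('D'): step: R->2, L=1; D->plug->D->R->H->L->D->refl->A->L'->C->R'->E->plug->E
Char 7 ('C'): step: R->3, L=1; C->plug->C->R->G->L->C->refl->H->L'->A->R'->G->plug->G
Char 8 ('D'): step: R->4, L=1; D->plug->D->R->E->L->E->refl->B->L'->B->R'->A->plug->A
Char 9 ('D'): step: R->5, L=1; D->plug->D->R->B->L->B->refl->E->L'->E->R'->A->plug->A
Final: ciphertext=BAGDEEGAA, RIGHT=5, LEFT=1

Answer: BAGDEEGAA 5 1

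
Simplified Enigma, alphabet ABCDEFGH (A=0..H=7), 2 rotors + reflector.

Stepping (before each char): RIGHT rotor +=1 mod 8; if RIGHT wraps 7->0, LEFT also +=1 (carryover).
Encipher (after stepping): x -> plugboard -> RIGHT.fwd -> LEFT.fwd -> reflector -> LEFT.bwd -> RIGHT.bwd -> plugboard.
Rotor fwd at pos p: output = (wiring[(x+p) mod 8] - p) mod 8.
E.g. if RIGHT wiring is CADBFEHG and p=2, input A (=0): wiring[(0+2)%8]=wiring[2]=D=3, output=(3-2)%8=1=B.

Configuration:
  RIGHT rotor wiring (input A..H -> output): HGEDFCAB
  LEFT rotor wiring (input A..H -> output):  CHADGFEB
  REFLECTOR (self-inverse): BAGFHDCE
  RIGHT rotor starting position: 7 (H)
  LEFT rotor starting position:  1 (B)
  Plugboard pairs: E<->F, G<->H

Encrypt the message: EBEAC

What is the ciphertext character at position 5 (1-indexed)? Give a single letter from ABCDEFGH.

Char 1 ('E'): step: R->0, L->2 (L advanced); E->plug->F->R->C->L->E->refl->H->L'->F->R'->E->plug->F
Char 2 ('B'): step: R->1, L=2; B->plug->B->R->D->L->D->refl->F->L'->H->R'->F->plug->E
Char 3 ('E'): step: R->2, L=2; E->plug->F->R->H->L->F->refl->D->L'->D->R'->C->plug->C
Char 4 ('A'): step: R->3, L=2; A->plug->A->R->A->L->G->refl->C->L'->E->R'->F->plug->E
Char 5 ('C'): step: R->4, L=2; C->plug->C->R->E->L->C->refl->G->L'->A->R'->G->plug->H

H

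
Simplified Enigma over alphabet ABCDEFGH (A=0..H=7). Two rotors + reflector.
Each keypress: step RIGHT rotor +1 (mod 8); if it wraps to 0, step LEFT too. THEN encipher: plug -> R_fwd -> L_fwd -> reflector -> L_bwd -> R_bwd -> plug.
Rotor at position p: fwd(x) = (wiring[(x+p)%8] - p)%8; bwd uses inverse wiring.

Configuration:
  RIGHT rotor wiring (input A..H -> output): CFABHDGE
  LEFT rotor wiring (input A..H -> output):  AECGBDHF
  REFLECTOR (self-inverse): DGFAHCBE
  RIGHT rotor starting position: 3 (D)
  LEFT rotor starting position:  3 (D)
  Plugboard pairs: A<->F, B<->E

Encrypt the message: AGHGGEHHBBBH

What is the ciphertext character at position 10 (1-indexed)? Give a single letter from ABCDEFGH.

Char 1 ('A'): step: R->4, L=3; A->plug->F->R->B->L->G->refl->B->L'->G->R'->E->plug->B
Char 2 ('G'): step: R->5, L=3; G->plug->G->R->E->L->C->refl->F->L'->F->R'->D->plug->D
Char 3 ('H'): step: R->6, L=3; H->plug->H->R->F->L->F->refl->C->L'->E->R'->C->plug->C
Char 4 ('G'): step: R->7, L=3; G->plug->G->R->E->L->C->refl->F->L'->F->R'->A->plug->F
Char 5 ('G'): step: R->0, L->4 (L advanced); G->plug->G->R->G->L->G->refl->B->L'->D->R'->F->plug->A
Char 6 ('E'): step: R->1, L=4; E->plug->B->R->H->L->C->refl->F->L'->A->R'->C->plug->C
Char 7 ('H'): step: R->2, L=4; H->plug->H->R->D->L->B->refl->G->L'->G->R'->A->plug->F
Char 8 ('H'): step: R->3, L=4; H->plug->H->R->F->L->A->refl->D->L'->C->R'->G->plug->G
Char 9 ('B'): step: R->4, L=4; B->plug->E->R->G->L->G->refl->B->L'->D->R'->A->plug->F
Char 10 ('B'): step: R->5, L=4; B->plug->E->R->A->L->F->refl->C->L'->H->R'->C->plug->C

C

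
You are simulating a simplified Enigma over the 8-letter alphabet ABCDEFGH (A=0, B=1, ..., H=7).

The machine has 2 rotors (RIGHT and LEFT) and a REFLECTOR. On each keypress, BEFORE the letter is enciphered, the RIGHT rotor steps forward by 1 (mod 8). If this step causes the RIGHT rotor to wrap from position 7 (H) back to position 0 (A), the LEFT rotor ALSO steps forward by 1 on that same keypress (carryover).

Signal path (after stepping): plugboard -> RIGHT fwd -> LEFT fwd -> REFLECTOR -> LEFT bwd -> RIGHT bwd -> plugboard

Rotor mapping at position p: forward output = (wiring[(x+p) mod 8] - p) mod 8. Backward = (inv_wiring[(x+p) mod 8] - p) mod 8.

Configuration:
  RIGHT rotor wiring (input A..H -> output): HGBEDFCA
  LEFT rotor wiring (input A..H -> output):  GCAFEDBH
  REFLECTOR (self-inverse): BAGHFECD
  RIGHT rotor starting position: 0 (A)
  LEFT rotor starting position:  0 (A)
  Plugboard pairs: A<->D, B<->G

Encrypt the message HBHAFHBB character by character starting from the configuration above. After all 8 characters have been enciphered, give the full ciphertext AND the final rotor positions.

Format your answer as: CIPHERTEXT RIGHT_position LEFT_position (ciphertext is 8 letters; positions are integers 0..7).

Answer: ADCECBAD 0 1

Derivation:
Char 1 ('H'): step: R->1, L=0; H->plug->H->R->G->L->B->refl->A->L'->C->R'->D->plug->A
Char 2 ('B'): step: R->2, L=0; B->plug->G->R->F->L->D->refl->H->L'->H->R'->A->plug->D
Char 3 ('H'): step: R->3, L=0; H->plug->H->R->G->L->B->refl->A->L'->C->R'->C->plug->C
Char 4 ('A'): step: R->4, L=0; A->plug->D->R->E->L->E->refl->F->L'->D->R'->E->plug->E
Char 5 ('F'): step: R->5, L=0; F->plug->F->R->E->L->E->refl->F->L'->D->R'->C->plug->C
Char 6 ('H'): step: R->6, L=0; H->plug->H->R->H->L->H->refl->D->L'->F->R'->G->plug->B
Char 7 ('B'): step: R->7, L=0; B->plug->G->R->G->L->B->refl->A->L'->C->R'->D->plug->A
Char 8 ('B'): step: R->0, L->1 (L advanced); B->plug->G->R->C->L->E->refl->F->L'->H->R'->A->plug->D
Final: ciphertext=ADCECBAD, RIGHT=0, LEFT=1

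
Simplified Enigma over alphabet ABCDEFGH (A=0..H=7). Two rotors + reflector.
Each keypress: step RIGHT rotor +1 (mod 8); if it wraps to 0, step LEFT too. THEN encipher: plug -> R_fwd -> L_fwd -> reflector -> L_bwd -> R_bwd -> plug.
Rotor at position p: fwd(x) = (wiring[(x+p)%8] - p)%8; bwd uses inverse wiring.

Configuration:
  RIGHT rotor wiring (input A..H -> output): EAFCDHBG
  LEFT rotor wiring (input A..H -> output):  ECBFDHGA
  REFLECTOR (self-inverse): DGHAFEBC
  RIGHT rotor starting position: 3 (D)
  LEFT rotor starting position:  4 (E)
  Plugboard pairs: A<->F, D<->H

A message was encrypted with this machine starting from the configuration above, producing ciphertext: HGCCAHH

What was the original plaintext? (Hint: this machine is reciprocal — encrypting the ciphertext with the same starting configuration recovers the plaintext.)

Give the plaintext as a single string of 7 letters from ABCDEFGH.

Answer: EHFAGEA

Derivation:
Char 1 ('H'): step: R->4, L=4; H->plug->D->R->C->L->C->refl->H->L'->A->R'->E->plug->E
Char 2 ('G'): step: R->5, L=4; G->plug->G->R->F->L->G->refl->B->L'->H->R'->D->plug->H
Char 3 ('C'): step: R->6, L=4; C->plug->C->R->G->L->F->refl->E->L'->D->R'->A->plug->F
Char 4 ('C'): step: R->7, L=4; C->plug->C->R->B->L->D->refl->A->L'->E->R'->F->plug->A
Char 5 ('A'): step: R->0, L->5 (L advanced); A->plug->F->R->H->L->G->refl->B->L'->B->R'->G->plug->G
Char 6 ('H'): step: R->1, L=5; H->plug->D->R->C->L->D->refl->A->L'->G->R'->E->plug->E
Char 7 ('H'): step: R->2, L=5; H->plug->D->R->F->L->E->refl->F->L'->E->R'->F->plug->A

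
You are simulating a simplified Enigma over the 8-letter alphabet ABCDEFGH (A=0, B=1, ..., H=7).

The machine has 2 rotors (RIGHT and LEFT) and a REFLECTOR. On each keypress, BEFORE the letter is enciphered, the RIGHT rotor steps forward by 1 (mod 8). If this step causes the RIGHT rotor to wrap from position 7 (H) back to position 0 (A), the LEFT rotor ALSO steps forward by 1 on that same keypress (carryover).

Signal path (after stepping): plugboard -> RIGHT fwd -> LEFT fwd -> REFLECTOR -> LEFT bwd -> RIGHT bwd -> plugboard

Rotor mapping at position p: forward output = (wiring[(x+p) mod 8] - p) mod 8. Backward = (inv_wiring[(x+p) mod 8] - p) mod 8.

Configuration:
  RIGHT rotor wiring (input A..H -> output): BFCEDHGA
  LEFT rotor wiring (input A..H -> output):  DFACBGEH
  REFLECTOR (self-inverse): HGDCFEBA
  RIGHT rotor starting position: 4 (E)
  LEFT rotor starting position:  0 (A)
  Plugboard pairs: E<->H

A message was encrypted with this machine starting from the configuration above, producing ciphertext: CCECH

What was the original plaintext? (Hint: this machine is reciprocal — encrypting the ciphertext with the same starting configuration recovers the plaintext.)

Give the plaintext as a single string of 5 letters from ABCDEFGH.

Char 1 ('C'): step: R->5, L=0; C->plug->C->R->D->L->C->refl->D->L'->A->R'->E->plug->H
Char 2 ('C'): step: R->6, L=0; C->plug->C->R->D->L->C->refl->D->L'->A->R'->A->plug->A
Char 3 ('E'): step: R->7, L=0; E->plug->H->R->H->L->H->refl->A->L'->C->R'->B->plug->B
Char 4 ('C'): step: R->0, L->1 (L advanced); C->plug->C->R->C->L->B->refl->G->L'->G->R'->G->plug->G
Char 5 ('H'): step: R->1, L=1; H->plug->E->R->G->L->G->refl->B->L'->C->R'->D->plug->D

Answer: HABGD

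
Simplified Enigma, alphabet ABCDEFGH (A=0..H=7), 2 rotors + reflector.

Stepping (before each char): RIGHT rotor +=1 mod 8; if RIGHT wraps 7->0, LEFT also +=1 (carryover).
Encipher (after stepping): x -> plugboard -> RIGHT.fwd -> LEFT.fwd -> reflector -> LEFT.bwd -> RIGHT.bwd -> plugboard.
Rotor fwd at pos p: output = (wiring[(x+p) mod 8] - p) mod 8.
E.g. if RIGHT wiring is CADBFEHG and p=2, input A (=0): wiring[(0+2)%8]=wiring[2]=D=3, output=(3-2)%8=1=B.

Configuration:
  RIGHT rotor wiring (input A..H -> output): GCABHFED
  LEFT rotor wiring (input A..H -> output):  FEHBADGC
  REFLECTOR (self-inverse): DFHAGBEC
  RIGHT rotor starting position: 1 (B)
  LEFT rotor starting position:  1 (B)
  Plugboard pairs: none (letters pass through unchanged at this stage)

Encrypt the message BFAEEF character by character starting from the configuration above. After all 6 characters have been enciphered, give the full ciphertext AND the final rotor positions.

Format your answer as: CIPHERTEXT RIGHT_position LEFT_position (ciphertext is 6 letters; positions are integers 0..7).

Char 1 ('B'): step: R->2, L=1; B->plug->B->R->H->L->E->refl->G->L'->B->R'->F->plug->F
Char 2 ('F'): step: R->3, L=1; F->plug->F->R->D->L->H->refl->C->L'->E->R'->B->plug->B
Char 3 ('A'): step: R->4, L=1; A->plug->A->R->D->L->H->refl->C->L'->E->R'->G->plug->G
Char 4 ('E'): step: R->5, L=1; E->plug->E->R->F->L->F->refl->B->L'->G->R'->C->plug->C
Char 5 ('E'): step: R->6, L=1; E->plug->E->R->C->L->A->refl->D->L'->A->R'->C->plug->C
Char 6 ('F'): step: R->7, L=1; F->plug->F->R->A->L->D->refl->A->L'->C->R'->E->plug->E
Final: ciphertext=FBGCCE, RIGHT=7, LEFT=1

Answer: FBGCCE 7 1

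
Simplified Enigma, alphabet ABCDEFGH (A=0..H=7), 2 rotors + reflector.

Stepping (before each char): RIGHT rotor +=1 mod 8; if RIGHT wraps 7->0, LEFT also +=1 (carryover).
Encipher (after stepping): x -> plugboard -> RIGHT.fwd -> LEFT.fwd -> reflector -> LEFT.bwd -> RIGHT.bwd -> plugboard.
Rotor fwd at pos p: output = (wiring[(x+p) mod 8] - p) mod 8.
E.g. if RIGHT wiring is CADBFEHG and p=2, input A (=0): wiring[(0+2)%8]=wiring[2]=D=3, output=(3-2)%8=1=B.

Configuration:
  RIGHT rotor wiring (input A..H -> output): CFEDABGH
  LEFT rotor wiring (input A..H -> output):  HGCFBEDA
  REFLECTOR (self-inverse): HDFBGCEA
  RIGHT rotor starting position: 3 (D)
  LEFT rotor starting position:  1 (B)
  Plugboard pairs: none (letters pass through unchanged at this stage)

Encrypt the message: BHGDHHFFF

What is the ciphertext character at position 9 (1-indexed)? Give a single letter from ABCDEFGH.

Char 1 ('B'): step: R->4, L=1; B->plug->B->R->F->L->C->refl->F->L'->A->R'->G->plug->G
Char 2 ('H'): step: R->5, L=1; H->plug->H->R->D->L->A->refl->H->L'->G->R'->G->plug->G
Char 3 ('G'): step: R->6, L=1; G->plug->G->R->C->L->E->refl->G->L'->H->R'->D->plug->D
Char 4 ('D'): step: R->7, L=1; D->plug->D->R->F->L->C->refl->F->L'->A->R'->A->plug->A
Char 5 ('H'): step: R->0, L->2 (L advanced); H->plug->H->R->H->L->E->refl->G->L'->F->R'->B->plug->B
Char 6 ('H'): step: R->1, L=2; H->plug->H->R->B->L->D->refl->B->L'->E->R'->A->plug->A
Char 7 ('F'): step: R->2, L=2; F->plug->F->R->F->L->G->refl->E->L'->H->R'->D->plug->D
Char 8 ('F'): step: R->3, L=2; F->plug->F->R->H->L->E->refl->G->L'->F->R'->B->plug->B
Char 9 ('F'): step: R->4, L=2; F->plug->F->R->B->L->D->refl->B->L'->E->R'->A->plug->A

A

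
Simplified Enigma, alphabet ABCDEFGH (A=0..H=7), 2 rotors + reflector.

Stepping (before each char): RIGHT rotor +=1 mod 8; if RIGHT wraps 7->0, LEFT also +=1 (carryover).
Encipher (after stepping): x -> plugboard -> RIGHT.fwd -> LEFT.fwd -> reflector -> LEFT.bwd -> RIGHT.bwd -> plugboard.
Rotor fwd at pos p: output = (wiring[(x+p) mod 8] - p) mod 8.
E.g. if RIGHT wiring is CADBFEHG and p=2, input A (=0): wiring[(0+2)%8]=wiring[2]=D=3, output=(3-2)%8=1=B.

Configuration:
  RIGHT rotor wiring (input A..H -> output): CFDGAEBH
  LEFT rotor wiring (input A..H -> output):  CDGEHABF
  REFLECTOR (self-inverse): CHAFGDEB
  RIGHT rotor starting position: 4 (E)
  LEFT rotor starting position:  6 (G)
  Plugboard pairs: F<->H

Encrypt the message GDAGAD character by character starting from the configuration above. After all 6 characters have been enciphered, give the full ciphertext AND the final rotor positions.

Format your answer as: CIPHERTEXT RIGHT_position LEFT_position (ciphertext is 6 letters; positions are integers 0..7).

Answer: HCBHFG 2 7

Derivation:
Char 1 ('G'): step: R->5, L=6; G->plug->G->R->B->L->H->refl->B->L'->G->R'->F->plug->H
Char 2 ('D'): step: R->6, L=6; D->plug->D->R->H->L->C->refl->A->L'->E->R'->C->plug->C
Char 3 ('A'): step: R->7, L=6; A->plug->A->R->A->L->D->refl->F->L'->D->R'->B->plug->B
Char 4 ('G'): step: R->0, L->7 (L advanced); G->plug->G->R->B->L->D->refl->F->L'->E->R'->F->plug->H
Char 5 ('A'): step: R->1, L=7; A->plug->A->R->E->L->F->refl->D->L'->B->R'->H->plug->F
Char 6 ('D'): step: R->2, L=7; D->plug->D->R->C->L->E->refl->G->L'->A->R'->G->plug->G
Final: ciphertext=HCBHFG, RIGHT=2, LEFT=7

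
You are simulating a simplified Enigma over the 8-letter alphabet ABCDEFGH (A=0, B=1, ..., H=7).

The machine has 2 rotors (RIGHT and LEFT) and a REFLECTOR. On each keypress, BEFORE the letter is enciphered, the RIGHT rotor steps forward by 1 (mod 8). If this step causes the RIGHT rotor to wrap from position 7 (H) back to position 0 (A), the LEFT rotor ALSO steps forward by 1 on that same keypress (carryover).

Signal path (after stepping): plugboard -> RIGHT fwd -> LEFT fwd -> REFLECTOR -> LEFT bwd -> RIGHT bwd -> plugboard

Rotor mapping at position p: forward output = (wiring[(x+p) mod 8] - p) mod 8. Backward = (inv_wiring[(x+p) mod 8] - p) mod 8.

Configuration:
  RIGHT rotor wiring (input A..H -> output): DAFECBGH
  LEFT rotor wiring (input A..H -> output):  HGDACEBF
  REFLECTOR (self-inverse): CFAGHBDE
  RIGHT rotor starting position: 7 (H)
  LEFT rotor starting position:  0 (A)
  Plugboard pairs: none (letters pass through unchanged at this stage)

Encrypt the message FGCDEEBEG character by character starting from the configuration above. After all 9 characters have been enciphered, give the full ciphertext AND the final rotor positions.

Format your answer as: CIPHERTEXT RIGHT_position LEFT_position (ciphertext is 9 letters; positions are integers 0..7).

Char 1 ('F'): step: R->0, L->1 (L advanced); F->plug->F->R->B->L->C->refl->A->L'->F->R'->C->plug->C
Char 2 ('G'): step: R->1, L=1; G->plug->G->R->G->L->E->refl->H->L'->C->R'->H->plug->H
Char 3 ('C'): step: R->2, L=1; C->plug->C->R->A->L->F->refl->B->L'->D->R'->A->plug->A
Char 4 ('D'): step: R->3, L=1; D->plug->D->R->D->L->B->refl->F->L'->A->R'->F->plug->F
Char 5 ('E'): step: R->4, L=1; E->plug->E->R->H->L->G->refl->D->L'->E->R'->F->plug->F
Char 6 ('E'): step: R->5, L=1; E->plug->E->R->D->L->B->refl->F->L'->A->R'->F->plug->F
Char 7 ('B'): step: R->6, L=1; B->plug->B->R->B->L->C->refl->A->L'->F->R'->C->plug->C
Char 8 ('E'): step: R->7, L=1; E->plug->E->R->F->L->A->refl->C->L'->B->R'->C->plug->C
Char 9 ('G'): step: R->0, L->2 (L advanced); G->plug->G->R->G->L->F->refl->B->L'->A->R'->B->plug->B
Final: ciphertext=CHAFFFCCB, RIGHT=0, LEFT=2

Answer: CHAFFFCCB 0 2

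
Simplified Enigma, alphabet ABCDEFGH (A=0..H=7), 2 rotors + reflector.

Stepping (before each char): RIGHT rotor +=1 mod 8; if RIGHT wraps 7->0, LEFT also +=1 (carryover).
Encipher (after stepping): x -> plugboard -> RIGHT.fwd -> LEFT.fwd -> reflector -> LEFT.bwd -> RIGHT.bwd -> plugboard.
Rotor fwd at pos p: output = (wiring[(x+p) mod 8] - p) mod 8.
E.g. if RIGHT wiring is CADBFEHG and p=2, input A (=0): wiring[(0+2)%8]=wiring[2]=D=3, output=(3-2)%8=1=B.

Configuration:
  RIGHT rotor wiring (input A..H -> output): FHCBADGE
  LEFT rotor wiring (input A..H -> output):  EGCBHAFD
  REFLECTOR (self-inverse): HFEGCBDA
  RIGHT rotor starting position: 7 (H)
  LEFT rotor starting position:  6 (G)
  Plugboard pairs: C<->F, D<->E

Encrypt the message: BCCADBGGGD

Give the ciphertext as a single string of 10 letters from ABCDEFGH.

Answer: CDHDGAHFCF

Derivation:
Char 1 ('B'): step: R->0, L->7 (L advanced); B->plug->B->R->H->L->G->refl->D->L'->D->R'->F->plug->C
Char 2 ('C'): step: R->1, L=7; C->plug->F->R->F->L->A->refl->H->L'->C->R'->E->plug->D
Char 3 ('C'): step: R->2, L=7; C->plug->F->R->C->L->H->refl->A->L'->F->R'->H->plug->H
Char 4 ('A'): step: R->3, L=7; A->plug->A->R->G->L->B->refl->F->L'->B->R'->E->plug->D
Char 5 ('D'): step: R->4, L=7; D->plug->E->R->B->L->F->refl->B->L'->G->R'->G->plug->G
Char 6 ('B'): step: R->5, L=7; B->plug->B->R->B->L->F->refl->B->L'->G->R'->A->plug->A
Char 7 ('G'): step: R->6, L=7; G->plug->G->R->C->L->H->refl->A->L'->F->R'->H->plug->H
Char 8 ('G'): step: R->7, L=7; G->plug->G->R->E->L->C->refl->E->L'->A->R'->C->plug->F
Char 9 ('G'): step: R->0, L->0 (L advanced); G->plug->G->R->G->L->F->refl->B->L'->D->R'->F->plug->C
Char 10 ('D'): step: R->1, L=0; D->plug->E->R->C->L->C->refl->E->L'->A->R'->C->plug->F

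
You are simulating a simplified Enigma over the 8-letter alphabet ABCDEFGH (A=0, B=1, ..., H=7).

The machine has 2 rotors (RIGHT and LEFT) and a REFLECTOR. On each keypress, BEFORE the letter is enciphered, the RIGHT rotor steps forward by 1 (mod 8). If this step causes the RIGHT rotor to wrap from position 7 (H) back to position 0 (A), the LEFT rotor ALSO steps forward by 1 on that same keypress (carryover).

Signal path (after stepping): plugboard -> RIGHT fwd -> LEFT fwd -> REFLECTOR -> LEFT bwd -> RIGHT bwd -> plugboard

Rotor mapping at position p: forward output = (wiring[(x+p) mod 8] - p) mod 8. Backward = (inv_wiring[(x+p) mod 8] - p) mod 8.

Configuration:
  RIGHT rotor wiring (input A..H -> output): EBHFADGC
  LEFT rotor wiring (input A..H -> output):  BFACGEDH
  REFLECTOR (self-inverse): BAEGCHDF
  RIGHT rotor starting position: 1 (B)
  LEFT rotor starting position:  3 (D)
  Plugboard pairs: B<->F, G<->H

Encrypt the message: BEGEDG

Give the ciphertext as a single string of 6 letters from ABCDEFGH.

Char 1 ('B'): step: R->2, L=3; B->plug->F->R->A->L->H->refl->F->L'->H->R'->H->plug->G
Char 2 ('E'): step: R->3, L=3; E->plug->E->R->H->L->F->refl->H->L'->A->R'->C->plug->C
Char 3 ('G'): step: R->4, L=3; G->plug->H->R->B->L->D->refl->G->L'->F->R'->F->plug->B
Char 4 ('E'): step: R->5, L=3; E->plug->E->R->E->L->E->refl->C->L'->G->R'->A->plug->A
Char 5 ('D'): step: R->6, L=3; D->plug->D->R->D->L->A->refl->B->L'->C->R'->G->plug->H
Char 6 ('G'): step: R->7, L=3; G->plug->H->R->H->L->F->refl->H->L'->A->R'->D->plug->D

Answer: GCBAHD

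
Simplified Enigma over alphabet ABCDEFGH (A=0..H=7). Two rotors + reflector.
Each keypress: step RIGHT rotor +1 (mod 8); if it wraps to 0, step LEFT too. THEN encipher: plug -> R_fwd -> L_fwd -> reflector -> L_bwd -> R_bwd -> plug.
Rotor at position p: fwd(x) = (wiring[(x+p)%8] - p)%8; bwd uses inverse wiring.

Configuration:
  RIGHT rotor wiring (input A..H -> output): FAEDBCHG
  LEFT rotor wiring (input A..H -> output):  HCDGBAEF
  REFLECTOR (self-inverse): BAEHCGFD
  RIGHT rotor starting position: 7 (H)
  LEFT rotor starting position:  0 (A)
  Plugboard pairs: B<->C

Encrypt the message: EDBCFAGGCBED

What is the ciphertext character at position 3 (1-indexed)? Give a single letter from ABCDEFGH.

Char 1 ('E'): step: R->0, L->1 (L advanced); E->plug->E->R->B->L->C->refl->E->L'->G->R'->H->plug->H
Char 2 ('D'): step: R->1, L=1; D->plug->D->R->A->L->B->refl->A->L'->D->R'->B->plug->C
Char 3 ('B'): step: R->2, L=1; B->plug->C->R->H->L->G->refl->F->L'->C->R'->A->plug->A

A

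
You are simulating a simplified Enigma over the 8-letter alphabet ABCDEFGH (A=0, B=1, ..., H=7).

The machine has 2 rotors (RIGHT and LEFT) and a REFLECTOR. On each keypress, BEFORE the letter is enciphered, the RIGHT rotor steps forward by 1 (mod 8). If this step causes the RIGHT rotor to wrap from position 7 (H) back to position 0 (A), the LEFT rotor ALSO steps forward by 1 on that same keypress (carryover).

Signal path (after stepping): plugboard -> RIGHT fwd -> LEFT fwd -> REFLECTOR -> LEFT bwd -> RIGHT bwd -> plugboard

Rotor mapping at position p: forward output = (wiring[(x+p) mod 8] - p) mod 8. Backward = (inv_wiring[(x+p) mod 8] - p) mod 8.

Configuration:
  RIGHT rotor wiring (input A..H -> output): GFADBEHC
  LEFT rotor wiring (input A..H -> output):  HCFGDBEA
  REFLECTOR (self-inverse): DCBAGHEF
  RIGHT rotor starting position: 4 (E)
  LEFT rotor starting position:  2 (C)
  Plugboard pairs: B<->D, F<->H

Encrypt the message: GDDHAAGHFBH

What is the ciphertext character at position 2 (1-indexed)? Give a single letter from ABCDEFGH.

Char 1 ('G'): step: R->5, L=2; G->plug->G->R->G->L->F->refl->H->L'->D->R'->F->plug->H
Char 2 ('D'): step: R->6, L=2; D->plug->B->R->E->L->C->refl->B->L'->C->R'->E->plug->E

E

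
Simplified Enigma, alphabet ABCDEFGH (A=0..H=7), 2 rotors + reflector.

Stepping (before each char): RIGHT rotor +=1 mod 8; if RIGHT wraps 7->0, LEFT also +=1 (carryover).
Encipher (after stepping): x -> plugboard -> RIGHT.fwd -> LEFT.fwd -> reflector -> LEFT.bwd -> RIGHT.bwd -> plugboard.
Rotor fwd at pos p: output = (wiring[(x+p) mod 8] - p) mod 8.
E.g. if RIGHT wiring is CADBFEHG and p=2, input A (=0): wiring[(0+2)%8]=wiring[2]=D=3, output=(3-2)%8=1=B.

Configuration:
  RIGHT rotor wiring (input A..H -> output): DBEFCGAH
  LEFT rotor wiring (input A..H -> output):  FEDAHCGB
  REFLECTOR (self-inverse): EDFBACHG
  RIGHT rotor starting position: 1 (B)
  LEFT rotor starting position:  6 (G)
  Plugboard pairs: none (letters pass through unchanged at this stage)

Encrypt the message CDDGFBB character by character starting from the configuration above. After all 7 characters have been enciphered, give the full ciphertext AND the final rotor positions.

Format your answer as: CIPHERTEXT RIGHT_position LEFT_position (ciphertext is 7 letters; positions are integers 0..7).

Char 1 ('C'): step: R->2, L=6; C->plug->C->R->A->L->A->refl->E->L'->H->R'->H->plug->H
Char 2 ('D'): step: R->3, L=6; D->plug->D->R->F->L->C->refl->F->L'->E->R'->E->plug->E
Char 3 ('D'): step: R->4, L=6; D->plug->D->R->D->L->G->refl->H->L'->C->R'->B->plug->B
Char 4 ('G'): step: R->5, L=6; G->plug->G->R->A->L->A->refl->E->L'->H->R'->F->plug->F
Char 5 ('F'): step: R->6, L=6; F->plug->F->R->H->L->E->refl->A->L'->A->R'->H->plug->H
Char 6 ('B'): step: R->7, L=6; B->plug->B->R->E->L->F->refl->C->L'->F->R'->D->plug->D
Char 7 ('B'): step: R->0, L->7 (L advanced); B->plug->B->R->B->L->G->refl->H->L'->H->R'->H->plug->H
Final: ciphertext=HEBFHDH, RIGHT=0, LEFT=7

Answer: HEBFHDH 0 7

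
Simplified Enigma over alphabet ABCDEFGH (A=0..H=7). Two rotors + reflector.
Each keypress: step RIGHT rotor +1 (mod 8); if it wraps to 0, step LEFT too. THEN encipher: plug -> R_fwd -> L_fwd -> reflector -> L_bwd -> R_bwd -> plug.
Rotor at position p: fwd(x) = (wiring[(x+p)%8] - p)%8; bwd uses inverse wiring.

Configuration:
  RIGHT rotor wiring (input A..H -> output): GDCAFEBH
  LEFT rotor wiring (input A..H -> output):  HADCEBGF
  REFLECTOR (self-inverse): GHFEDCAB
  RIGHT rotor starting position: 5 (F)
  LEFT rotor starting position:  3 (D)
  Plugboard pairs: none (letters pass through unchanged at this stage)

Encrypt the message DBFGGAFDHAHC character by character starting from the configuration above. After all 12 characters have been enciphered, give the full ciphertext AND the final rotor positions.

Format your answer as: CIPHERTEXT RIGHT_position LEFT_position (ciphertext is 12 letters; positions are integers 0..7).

Answer: AHEEFEBCABGB 1 5

Derivation:
Char 1 ('D'): step: R->6, L=3; D->plug->D->R->F->L->E->refl->D->L'->D->R'->A->plug->A
Char 2 ('B'): step: R->7, L=3; B->plug->B->R->H->L->A->refl->G->L'->C->R'->H->plug->H
Char 3 ('F'): step: R->0, L->4 (L advanced); F->plug->F->R->E->L->D->refl->E->L'->F->R'->E->plug->E
Char 4 ('G'): step: R->1, L=4; G->plug->G->R->G->L->H->refl->B->L'->D->R'->E->plug->E
Char 5 ('G'): step: R->2, L=4; G->plug->G->R->E->L->D->refl->E->L'->F->R'->F->plug->F
Char 6 ('A'): step: R->3, L=4; A->plug->A->R->F->L->E->refl->D->L'->E->R'->E->plug->E
Char 7 ('F'): step: R->4, L=4; F->plug->F->R->H->L->G->refl->A->L'->A->R'->B->plug->B
Char 8 ('D'): step: R->5, L=4; D->plug->D->R->B->L->F->refl->C->L'->C->R'->C->plug->C
Char 9 ('H'): step: R->6, L=4; H->plug->H->R->G->L->H->refl->B->L'->D->R'->A->plug->A
Char 10 ('A'): step: R->7, L=4; A->plug->A->R->A->L->A->refl->G->L'->H->R'->B->plug->B
Char 11 ('H'): step: R->0, L->5 (L advanced); H->plug->H->R->H->L->H->refl->B->L'->B->R'->G->plug->G
Char 12 ('C'): step: R->1, L=5; C->plug->C->R->H->L->H->refl->B->L'->B->R'->B->plug->B
Final: ciphertext=AHEEFEBCABGB, RIGHT=1, LEFT=5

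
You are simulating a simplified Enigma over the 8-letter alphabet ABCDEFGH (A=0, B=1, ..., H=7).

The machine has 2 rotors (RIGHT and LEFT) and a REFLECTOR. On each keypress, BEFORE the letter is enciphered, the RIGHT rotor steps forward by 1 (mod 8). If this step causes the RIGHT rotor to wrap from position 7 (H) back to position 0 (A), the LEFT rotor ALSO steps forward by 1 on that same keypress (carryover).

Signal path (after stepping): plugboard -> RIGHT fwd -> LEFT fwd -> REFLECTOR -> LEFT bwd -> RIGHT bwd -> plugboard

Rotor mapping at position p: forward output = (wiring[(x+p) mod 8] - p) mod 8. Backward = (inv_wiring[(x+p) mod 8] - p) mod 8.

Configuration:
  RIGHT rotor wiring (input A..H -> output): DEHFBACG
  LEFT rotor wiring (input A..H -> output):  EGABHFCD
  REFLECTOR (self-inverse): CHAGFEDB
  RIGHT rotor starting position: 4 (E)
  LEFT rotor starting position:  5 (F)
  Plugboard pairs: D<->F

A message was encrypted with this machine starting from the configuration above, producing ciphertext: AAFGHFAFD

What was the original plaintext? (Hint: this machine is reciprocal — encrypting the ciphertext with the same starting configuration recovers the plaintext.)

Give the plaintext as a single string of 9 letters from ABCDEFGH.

Answer: HGAFGCCAB

Derivation:
Char 1 ('A'): step: R->5, L=5; A->plug->A->R->D->L->H->refl->B->L'->E->R'->H->plug->H
Char 2 ('A'): step: R->6, L=5; A->plug->A->R->E->L->B->refl->H->L'->D->R'->G->plug->G
Char 3 ('F'): step: R->7, L=5; F->plug->D->R->A->L->A->refl->C->L'->H->R'->A->plug->A
Char 4 ('G'): step: R->0, L->6 (L advanced); G->plug->G->R->C->L->G->refl->D->L'->F->R'->D->plug->F
Char 5 ('H'): step: R->1, L=6; H->plug->H->R->C->L->G->refl->D->L'->F->R'->G->plug->G
Char 6 ('F'): step: R->2, L=6; F->plug->D->R->G->L->B->refl->H->L'->H->R'->C->plug->C
Char 7 ('A'): step: R->3, L=6; A->plug->A->R->C->L->G->refl->D->L'->F->R'->C->plug->C
Char 8 ('F'): step: R->4, L=6; F->plug->D->R->C->L->G->refl->D->L'->F->R'->A->plug->A
Char 9 ('D'): step: R->5, L=6; D->plug->F->R->C->L->G->refl->D->L'->F->R'->B->plug->B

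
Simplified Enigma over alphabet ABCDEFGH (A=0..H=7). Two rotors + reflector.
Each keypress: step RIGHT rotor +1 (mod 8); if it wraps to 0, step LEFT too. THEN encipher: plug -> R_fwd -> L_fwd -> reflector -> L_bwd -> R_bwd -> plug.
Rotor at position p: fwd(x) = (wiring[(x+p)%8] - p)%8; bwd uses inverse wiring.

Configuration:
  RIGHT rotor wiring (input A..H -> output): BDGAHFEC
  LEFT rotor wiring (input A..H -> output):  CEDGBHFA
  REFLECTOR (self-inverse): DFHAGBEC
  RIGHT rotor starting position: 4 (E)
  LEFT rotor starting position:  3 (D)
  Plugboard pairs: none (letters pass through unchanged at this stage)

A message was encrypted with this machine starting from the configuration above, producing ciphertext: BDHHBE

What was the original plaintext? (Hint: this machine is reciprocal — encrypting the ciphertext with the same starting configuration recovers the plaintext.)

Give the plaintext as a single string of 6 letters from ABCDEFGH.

Char 1 ('B'): step: R->5, L=3; B->plug->B->R->H->L->A->refl->D->L'->A->R'->A->plug->A
Char 2 ('D'): step: R->6, L=3; D->plug->D->R->F->L->H->refl->C->L'->D->R'->C->plug->C
Char 3 ('H'): step: R->7, L=3; H->plug->H->R->F->L->H->refl->C->L'->D->R'->A->plug->A
Char 4 ('H'): step: R->0, L->4 (L advanced); H->plug->H->R->C->L->B->refl->F->L'->A->R'->D->plug->D
Char 5 ('B'): step: R->1, L=4; B->plug->B->R->F->L->A->refl->D->L'->B->R'->G->plug->G
Char 6 ('E'): step: R->2, L=4; E->plug->E->R->C->L->B->refl->F->L'->A->R'->F->plug->F

Answer: ACADGF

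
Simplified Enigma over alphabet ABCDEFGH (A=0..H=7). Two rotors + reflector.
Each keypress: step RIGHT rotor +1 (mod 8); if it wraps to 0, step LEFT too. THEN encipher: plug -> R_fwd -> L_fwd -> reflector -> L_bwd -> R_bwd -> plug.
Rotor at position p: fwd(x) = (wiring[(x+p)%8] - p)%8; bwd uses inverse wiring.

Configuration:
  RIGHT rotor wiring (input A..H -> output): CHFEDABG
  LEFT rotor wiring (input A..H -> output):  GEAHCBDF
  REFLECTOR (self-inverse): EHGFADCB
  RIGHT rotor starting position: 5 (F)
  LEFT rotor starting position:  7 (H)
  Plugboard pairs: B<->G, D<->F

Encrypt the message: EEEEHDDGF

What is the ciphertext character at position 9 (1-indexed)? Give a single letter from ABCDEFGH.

Char 1 ('E'): step: R->6, L=7; E->plug->E->R->H->L->E->refl->A->L'->E->R'->C->plug->C
Char 2 ('E'): step: R->7, L=7; E->plug->E->R->F->L->D->refl->F->L'->C->R'->H->plug->H
Char 3 ('E'): step: R->0, L->0 (L advanced); E->plug->E->R->D->L->H->refl->B->L'->F->R'->C->plug->C
Char 4 ('E'): step: R->1, L=0; E->plug->E->R->H->L->F->refl->D->L'->G->R'->A->plug->A
Char 5 ('H'): step: R->2, L=0; H->plug->H->R->F->L->B->refl->H->L'->D->R'->A->plug->A
Char 6 ('D'): step: R->3, L=0; D->plug->F->R->H->L->F->refl->D->L'->G->R'->D->plug->F
Char 7 ('D'): step: R->4, L=0; D->plug->F->R->D->L->H->refl->B->L'->F->R'->C->plug->C
Char 8 ('G'): step: R->5, L=0; G->plug->B->R->E->L->C->refl->G->L'->A->R'->F->plug->D
Char 9 ('F'): step: R->6, L=0; F->plug->D->R->B->L->E->refl->A->L'->C->R'->H->plug->H

H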